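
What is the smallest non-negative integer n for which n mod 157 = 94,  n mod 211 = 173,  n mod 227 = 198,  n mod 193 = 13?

The moduli are pairwise coprime; M = 157·211·227·193 = 1451326997.
M/157 = 9244121; 9244121 ≡ 118 (mod 157); 118·4 ≡ 1, so inverse 4.
M/211 = 6878327; 6878327 ≡ 149 (mod 211); 149·17 ≡ 1, so inverse 17.
M/227 = 6393511; 6393511 ≡ 56 (mod 227); 56·150 ≡ 1, so inverse 150.
M/193 = 7519829; 7519829 ≡ 163 (mod 193); 163·45 ≡ 1, so inverse 45.
n ≡ 94·9244121·4 + 173·6878327·17 + 198·6393511·150 + 13·7519829·45 = 217991325868.
217991325868 mod 1451326997 = 292276318.

292276318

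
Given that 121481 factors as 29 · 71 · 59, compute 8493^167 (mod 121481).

Mod 29: 8493 ≡ 25; by Fermat, exponent reduces to 167 mod 28 = 27; 25^27 ≡ 7 (mod 29).
Mod 71: 8493 ≡ 44; by Fermat, exponent reduces to 167 mod 70 = 27; 44^27 ≡ 69 (mod 71).
Mod 59: 8493 ≡ 56; by Fermat, exponent reduces to 167 mod 58 = 51; 56^51 ≡ 44 (mod 59).
Combine by CRT: x ≡ 7 (mod 29), x ≡ 69 (mod 71), x ≡ 44 (mod 59) ⇒ x ≡ 121053 (mod 121481).

121053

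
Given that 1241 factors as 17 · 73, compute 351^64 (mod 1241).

1038

Mod 17: 351 ≡ 11; since 16 | 64, by Fermat 11^64 ≡ 1 (mod 17).
Mod 73: 351 ≡ 59; 59^64 ≡ 16 (mod 73).
Combine by CRT: x ≡ 1 (mod 17), x ≡ 16 (mod 73) ⇒ x ≡ 1038 (mod 1241).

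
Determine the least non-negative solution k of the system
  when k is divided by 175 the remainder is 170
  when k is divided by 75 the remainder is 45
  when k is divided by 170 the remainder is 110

gcd(175, 75) = 25 and 25 | (45 − 170), so the pair is consistent; merging gives k ≡ 345 (mod 525), where 525 = lcm(175, 75).
gcd(525, 170) = 5 and 5 | (110 − 345), so the pair is consistent; merging gives k ≡ 4020 (mod 17850), where 17850 = lcm(525, 170).
The solution is unique modulo lcm(175, 75, 170) = 17850.

4020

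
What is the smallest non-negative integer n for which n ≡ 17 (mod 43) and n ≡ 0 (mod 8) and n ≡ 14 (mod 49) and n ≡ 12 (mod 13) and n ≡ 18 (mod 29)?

Combine the congruences pairwise.
From n ≡ 17 (mod 43) write n = 17 + 43t. Substituting into n ≡ 0 (mod 8) gives 43t ≡ 7 (mod 8), and since 3⁻¹ ≡ 3 (mod 8), t ≡ 5. Hence n ≡ 17 + 43·5 = 232 (mod 344).
From n ≡ 232 (mod 344) write n = 232 + 344t. Substituting into n ≡ 14 (mod 49) gives 344t ≡ 27 (mod 49), and since 1⁻¹ ≡ 1 (mod 49), t ≡ 27. Hence n ≡ 232 + 344·27 = 9520 (mod 16856).
From n ≡ 9520 (mod 16856) write n = 9520 + 16856t. Substituting into n ≡ 12 (mod 13) gives 16856t ≡ 8 (mod 13), and since 8⁻¹ ≡ 5 (mod 13), t ≡ 1. Hence n ≡ 9520 + 16856·1 = 26376 (mod 219128).
From n ≡ 26376 (mod 219128) write n = 26376 + 219128t. Substituting into n ≡ 18 (mod 29) gives 219128t ≡ 3 (mod 29), and since 4⁻¹ ≡ 22 (mod 29), t ≡ 8. Hence n ≡ 26376 + 219128·8 = 1779400 (mod 6354712).

1779400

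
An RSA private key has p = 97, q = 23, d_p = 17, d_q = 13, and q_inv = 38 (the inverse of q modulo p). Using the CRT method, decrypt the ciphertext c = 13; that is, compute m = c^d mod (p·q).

468

m₁ = c^(d_p) mod p: c ≡ 13 (mod 97), and 13^17 mod 97 = 80.
m₂ = c^(d_q) mod q: c ≡ 13 (mod 23), and 13^13 mod 23 = 8.
h = q_inv·(m₁ − m₂) mod p = 38·(80 − 8) mod 97 = 20.
m = m₂ + h·q = 8 + 20·23 = 468.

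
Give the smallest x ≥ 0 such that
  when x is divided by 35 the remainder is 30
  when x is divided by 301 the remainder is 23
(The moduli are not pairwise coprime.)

625

Combine the congruences pairwise.
gcd(35, 301) = 7 and 7 | (23 − 30), so the pair is consistent; merging gives x ≡ 625 (mod 1505), where 1505 = lcm(35, 301).
The solution is unique modulo lcm(35, 301) = 1505.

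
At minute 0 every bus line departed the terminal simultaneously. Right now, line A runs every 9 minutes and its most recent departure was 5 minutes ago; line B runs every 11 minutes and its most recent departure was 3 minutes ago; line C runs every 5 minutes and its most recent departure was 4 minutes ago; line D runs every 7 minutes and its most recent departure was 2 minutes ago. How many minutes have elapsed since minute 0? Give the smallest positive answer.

2984

The moduli are pairwise coprime; N = 9·11·5·7 = 3465.
N/9 = 385; 385 ≡ 7 (mod 9); 7·4 ≡ 1, so inverse 4.
N/11 = 315; 315 ≡ 7 (mod 11); 7·8 ≡ 1, so inverse 8.
N/5 = 693; 693 ≡ 3 (mod 5); 3·2 ≡ 1, so inverse 2.
N/7 = 495; 495 ≡ 5 (mod 7); 5·3 ≡ 1, so inverse 3.
t ≡ 5·385·4 + 3·315·8 + 4·693·2 + 2·495·3 = 23774.
23774 mod 3465 = 2984.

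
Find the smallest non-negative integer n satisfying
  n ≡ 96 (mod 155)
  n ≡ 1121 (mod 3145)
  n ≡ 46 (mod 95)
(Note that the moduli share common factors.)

gcd(155, 3145) = 5 and 5 | (1121 − 96), so the pair is consistent; merging gives n ≡ 70311 (mod 97495), where 97495 = lcm(155, 3145).
gcd(97495, 95) = 5 and 5 | (46 − 70311), so the pair is consistent; merging gives n ≡ 947766 (mod 1852405), where 1852405 = lcm(97495, 95).
The solution is unique modulo lcm(155, 3145, 95) = 1852405.

947766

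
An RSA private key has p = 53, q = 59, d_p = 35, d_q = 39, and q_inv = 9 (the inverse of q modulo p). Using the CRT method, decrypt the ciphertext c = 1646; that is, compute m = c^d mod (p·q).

m₁ = c^(d_p) mod p: c ≡ 3 (mod 53), and 3^35 mod 53 = 33.
m₂ = c^(d_q) mod q: c ≡ 53 (mod 59), and 53^39 mod 59 = 26.
h = q_inv·(m₁ − m₂) mod p = 9·(33 − 26) mod 53 = 10.
m = m₂ + h·q = 26 + 10·59 = 616.

616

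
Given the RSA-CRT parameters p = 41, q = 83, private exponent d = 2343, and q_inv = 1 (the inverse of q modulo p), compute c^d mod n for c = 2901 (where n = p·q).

1050

d_p = d mod (p−1) = 2343 mod 40 = 23; d_q = d mod (q−1) = 47.
m₁ = c^(d_p) mod p: c ≡ 31 (mod 41), and 31^23 mod 41 = 25.
m₂ = c^(d_q) mod q: c ≡ 79 (mod 83), and 79^47 mod 83 = 54.
h = q_inv·(m₁ − m₂) mod p = 1·(25 − 54) mod 41 = 12.
m = m₂ + h·q = 54 + 12·83 = 1050.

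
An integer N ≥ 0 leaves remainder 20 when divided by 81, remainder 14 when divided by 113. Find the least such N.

7472

From N ≡ 20 (mod 81) write N = 20 + 81t. Substituting into N ≡ 14 (mod 113) gives 81t ≡ 107 (mod 113), and since 81⁻¹ ≡ 60 (mod 113), t ≡ 92. Hence N ≡ 20 + 81·92 = 7472 (mod 9153).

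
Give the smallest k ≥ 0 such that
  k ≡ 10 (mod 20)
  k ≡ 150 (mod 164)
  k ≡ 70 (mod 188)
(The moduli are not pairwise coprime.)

26390

Combine the congruences pairwise.
gcd(20, 164) = 4 and 4 | (150 − 10), so the pair is consistent; merging gives k ≡ 150 (mod 820), where 820 = lcm(20, 164).
gcd(820, 188) = 4 and 4 | (70 − 150), so the pair is consistent; merging gives k ≡ 26390 (mod 38540), where 38540 = lcm(820, 188).
The solution is unique modulo lcm(20, 164, 188) = 38540.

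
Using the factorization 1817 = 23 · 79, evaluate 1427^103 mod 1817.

Mod 23: 1427 ≡ 1; by Fermat, exponent reduces to 103 mod 22 = 15; 1^15 ≡ 1 (mod 23).
Mod 79: 1427 ≡ 5; by Fermat, exponent reduces to 103 mod 78 = 25; 5^25 ≡ 11 (mod 79).
Combine by CRT: x ≡ 1 (mod 23), x ≡ 11 (mod 79) ⇒ x ≡ 1749 (mod 1817).

1749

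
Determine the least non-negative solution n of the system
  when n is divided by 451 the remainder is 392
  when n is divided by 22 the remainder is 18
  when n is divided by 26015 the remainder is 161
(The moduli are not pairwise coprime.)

gcd(451, 22) = 11 and 11 | (18 − 392), so the pair is consistent; merging gives n ≡ 392 (mod 902), where 902 = lcm(451, 22).
gcd(902, 26015) = 11 and 11 | (161 − 392), so the pair is consistent; merging gives n ≡ 286326 (mod 2133230), where 2133230 = lcm(902, 26015).
The solution is unique modulo lcm(451, 22, 26015) = 2133230.

286326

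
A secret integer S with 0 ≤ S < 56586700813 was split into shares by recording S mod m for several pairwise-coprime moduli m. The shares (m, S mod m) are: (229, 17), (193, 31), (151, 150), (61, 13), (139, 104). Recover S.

21271277134

The moduli are pairwise coprime; N = 229·193·151·61·139 = 56586700813.
N/229 = 247103497; 247103497 ≡ 131 (mod 229); 131·7 ≡ 1, so inverse 7.
N/193 = 293195341; 293195341 ≡ 163 (mod 193); 163·45 ≡ 1, so inverse 45.
N/151 = 374746363; 374746363 ≡ 150 (mod 151); 150·150 ≡ 1, so inverse 150.
N/61 = 927650833; 927650833 ≡ 43 (mod 61); 43·44 ≡ 1, so inverse 44.
N/139 = 407098567; 407098567 ≡ 93 (mod 139); 93·3 ≡ 1, so inverse 3.
S ≡ 17·247103497·7 + 31·293195341·45 + 150·374746363·150 + 13·927650833·44 + 104·407098567·3 = 9527837013718.
9527837013718 mod 56586700813 = 21271277134.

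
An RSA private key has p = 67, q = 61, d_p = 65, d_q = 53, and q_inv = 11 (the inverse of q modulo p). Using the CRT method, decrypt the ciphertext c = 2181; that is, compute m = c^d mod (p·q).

3513

m₁ = c^(d_p) mod p: c ≡ 37 (mod 67), and 37^65 mod 67 = 29.
m₂ = c^(d_q) mod q: c ≡ 46 (mod 61), and 46^53 mod 61 = 36.
h = q_inv·(m₁ − m₂) mod p = 11·(29 − 36) mod 67 = 57.
m = m₂ + h·q = 36 + 57·61 = 3513.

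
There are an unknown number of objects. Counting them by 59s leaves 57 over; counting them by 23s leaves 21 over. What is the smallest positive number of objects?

1355

From N ≡ 57 (mod 59) write N = 57 + 59t. Substituting into N ≡ 21 (mod 23) gives 59t ≡ 10 (mod 23), and since 13⁻¹ ≡ 16 (mod 23), t ≡ 22. Hence N ≡ 57 + 59·22 = 1355 (mod 1357).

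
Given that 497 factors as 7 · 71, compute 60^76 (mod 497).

Mod 7: 60 ≡ 4; by Fermat, exponent reduces to 76 mod 6 = 4; 4^4 ≡ 4 (mod 7).
Mod 71: 60 ≡ 60; by Fermat, exponent reduces to 76 mod 70 = 6; 60^6 ≡ 40 (mod 71).
Combine by CRT: x ≡ 4 (mod 7), x ≡ 40 (mod 71) ⇒ x ≡ 466 (mod 497).

466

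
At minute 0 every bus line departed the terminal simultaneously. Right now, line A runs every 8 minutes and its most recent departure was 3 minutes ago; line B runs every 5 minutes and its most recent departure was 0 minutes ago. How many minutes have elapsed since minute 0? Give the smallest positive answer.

35

Combine the congruences pairwise.
From t ≡ 3 (mod 8) write t = 3 + 8s. Substituting into t ≡ 0 (mod 5) gives 8s ≡ 2 (mod 5), and since 3⁻¹ ≡ 2 (mod 5), s ≡ 4. Hence t ≡ 3 + 8·4 = 35 (mod 40).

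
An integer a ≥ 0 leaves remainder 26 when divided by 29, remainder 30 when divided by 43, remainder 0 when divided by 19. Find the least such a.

12844

The moduli are pairwise coprime; N = 29·43·19 = 23693.
N/29 = 817; 817 ≡ 5 (mod 29); 5·6 ≡ 1, so inverse 6.
N/43 = 551; 551 ≡ 35 (mod 43); 35·16 ≡ 1, so inverse 16.
N/19 = 1247; 1247 ≡ 12 (mod 19); 12·8 ≡ 1, so inverse 8.
a ≡ 26·817·6 + 30·551·16 + 0·1247·8 = 391932.
391932 mod 23693 = 12844.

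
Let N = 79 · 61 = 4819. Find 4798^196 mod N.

3734

Mod 79: 4798 ≡ 58; by Fermat, exponent reduces to 196 mod 78 = 40; 58^40 ≡ 21 (mod 79).
Mod 61: 4798 ≡ 40; by Fermat, exponent reduces to 196 mod 60 = 16; 40^16 ≡ 13 (mod 61).
Combine by CRT: x ≡ 21 (mod 79), x ≡ 13 (mod 61) ⇒ x ≡ 3734 (mod 4819).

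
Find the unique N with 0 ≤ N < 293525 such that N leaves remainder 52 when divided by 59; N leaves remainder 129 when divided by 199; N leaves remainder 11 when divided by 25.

The moduli are pairwise coprime; M = 59·199·25 = 293525.
M/59 = 4975; 4975 ≡ 19 (mod 59); 19·28 ≡ 1, so inverse 28.
M/199 = 1475; 1475 ≡ 82 (mod 199); 82·17 ≡ 1, so inverse 17.
M/25 = 11741; 11741 ≡ 16 (mod 25); 16·11 ≡ 1, so inverse 11.
N ≡ 52·4975·28 + 129·1475·17 + 11·11741·11 = 11898936.
11898936 mod 293525 = 157936.

157936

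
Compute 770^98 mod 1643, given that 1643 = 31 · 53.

Mod 31: 770 ≡ 26; by Fermat, exponent reduces to 98 mod 30 = 8; 26^8 ≡ 25 (mod 31).
Mod 53: 770 ≡ 28; by Fermat, exponent reduces to 98 mod 52 = 46; 28^46 ≡ 44 (mod 53).
Combine by CRT: x ≡ 25 (mod 31), x ≡ 44 (mod 53) ⇒ x ≡ 521 (mod 1643).

521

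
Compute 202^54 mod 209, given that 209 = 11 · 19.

Mod 11: 202 ≡ 4; by Fermat, exponent reduces to 54 mod 10 = 4; 4^4 ≡ 3 (mod 11).
Mod 19: 202 ≡ 12; since 18 | 54, by Fermat 12^54 ≡ 1 (mod 19).
Combine by CRT: x ≡ 3 (mod 11), x ≡ 1 (mod 19) ⇒ x ≡ 58 (mod 209).

58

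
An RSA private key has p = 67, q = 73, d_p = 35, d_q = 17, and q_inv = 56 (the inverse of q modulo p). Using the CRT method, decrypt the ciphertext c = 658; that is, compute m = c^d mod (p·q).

m₁ = c^(d_p) mod p: c ≡ 55 (mod 67), and 55^35 mod 67 = 10.
m₂ = c^(d_q) mod q: c ≡ 1 (mod 73), and 1^17 mod 73 = 1.
h = q_inv·(m₁ − m₂) mod p = 56·(10 − 1) mod 67 = 35.
m = m₂ + h·q = 1 + 35·73 = 2556.

2556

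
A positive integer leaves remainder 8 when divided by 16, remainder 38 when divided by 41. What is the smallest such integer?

120

From t ≡ 8 (mod 16) write t = 8 + 16s. Substituting into t ≡ 38 (mod 41) gives 16s ≡ 30 (mod 41), and since 16⁻¹ ≡ 18 (mod 41), s ≡ 7. Hence t ≡ 8 + 16·7 = 120 (mod 656).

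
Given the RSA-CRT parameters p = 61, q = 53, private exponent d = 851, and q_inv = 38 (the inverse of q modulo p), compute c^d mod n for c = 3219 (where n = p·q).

928

d_p = d mod (p−1) = 851 mod 60 = 11; d_q = d mod (q−1) = 19.
m₁ = c^(d_p) mod p: c ≡ 47 (mod 61), and 47^11 mod 61 = 13.
m₂ = c^(d_q) mod q: c ≡ 39 (mod 53), and 39^19 mod 53 = 27.
h = q_inv·(m₁ − m₂) mod p = 38·(13 − 27) mod 61 = 17.
m = m₂ + h·q = 27 + 17·53 = 928.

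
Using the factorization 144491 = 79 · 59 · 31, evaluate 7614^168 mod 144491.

93442

Mod 79: 7614 ≡ 30; by Fermat, exponent reduces to 168 mod 78 = 12; 30^12 ≡ 64 (mod 79).
Mod 59: 7614 ≡ 3; by Fermat, exponent reduces to 168 mod 58 = 52; 3^52 ≡ 45 (mod 59).
Mod 31: 7614 ≡ 19; by Fermat, exponent reduces to 168 mod 30 = 18; 19^18 ≡ 8 (mod 31).
Combine by CRT: x ≡ 64 (mod 79), x ≡ 45 (mod 59), x ≡ 8 (mod 31) ⇒ x ≡ 93442 (mod 144491).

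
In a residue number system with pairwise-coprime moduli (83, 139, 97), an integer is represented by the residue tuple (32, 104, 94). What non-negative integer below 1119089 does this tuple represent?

The moduli are pairwise coprime; N = 83·139·97 = 1119089.
N/83 = 13483; 13483 ≡ 37 (mod 83); 37·9 ≡ 1, so inverse 9.
N/139 = 8051; 8051 ≡ 128 (mod 139); 128·101 ≡ 1, so inverse 101.
N/97 = 11537; 11537 ≡ 91 (mod 97); 91·16 ≡ 1, so inverse 16.
x ≡ 32·13483·9 + 104·8051·101 + 94·11537·16 = 105802456.
105802456 mod 1119089 = 608090.

608090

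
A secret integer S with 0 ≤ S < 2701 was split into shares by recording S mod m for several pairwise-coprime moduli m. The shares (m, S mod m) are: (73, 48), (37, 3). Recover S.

From S ≡ 48 (mod 73) write S = 48 + 73t. Substituting into S ≡ 3 (mod 37) gives 73t ≡ 29 (mod 37), and since 36⁻¹ ≡ 36 (mod 37), t ≡ 8. Hence S ≡ 48 + 73·8 = 632 (mod 2701).

632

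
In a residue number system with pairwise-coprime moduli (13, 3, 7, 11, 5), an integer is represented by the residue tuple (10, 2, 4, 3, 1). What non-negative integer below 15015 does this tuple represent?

12191

The moduli are pairwise coprime; N = 13·3·7·11·5 = 15015.
N/13 = 1155; 1155 ≡ 11 (mod 13); 11·6 ≡ 1, so inverse 6.
N/3 = 5005; 5005 ≡ 1 (mod 3), inverse 1.
N/7 = 2145; 2145 ≡ 3 (mod 7); 3·5 ≡ 1, so inverse 5.
N/11 = 1365; 1365 ≡ 1 (mod 11), inverse 1.
N/5 = 3003; 3003 ≡ 3 (mod 5); 3·2 ≡ 1, so inverse 2.
x ≡ 10·1155·6 + 2·5005·1 + 4·2145·5 + 3·1365·1 + 1·3003·2 = 132311.
132311 mod 15015 = 12191.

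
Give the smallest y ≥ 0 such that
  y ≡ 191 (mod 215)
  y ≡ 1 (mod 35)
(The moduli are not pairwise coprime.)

gcd(215, 35) = 5 and 5 | (1 − 191), so the pair is consistent; merging gives y ≡ 1051 (mod 1505), where 1505 = lcm(215, 35).
The solution is unique modulo lcm(215, 35) = 1505.

1051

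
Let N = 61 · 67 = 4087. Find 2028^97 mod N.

Mod 61: 2028 ≡ 15; by Fermat, exponent reduces to 97 mod 60 = 37; 15^37 ≡ 22 (mod 61).
Mod 67: 2028 ≡ 18; by Fermat, exponent reduces to 97 mod 66 = 31; 18^31 ≡ 61 (mod 67).
Combine by CRT: x ≡ 22 (mod 61), x ≡ 61 (mod 67) ⇒ x ≡ 1669 (mod 4087).

1669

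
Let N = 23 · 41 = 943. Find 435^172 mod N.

Mod 23: 435 ≡ 21; by Fermat, exponent reduces to 172 mod 22 = 18; 21^18 ≡ 13 (mod 23).
Mod 41: 435 ≡ 25; by Fermat, exponent reduces to 172 mod 40 = 12; 25^12 ≡ 10 (mod 41).
Combine by CRT: x ≡ 13 (mod 23), x ≡ 10 (mod 41) ⇒ x ≡ 174 (mod 943).

174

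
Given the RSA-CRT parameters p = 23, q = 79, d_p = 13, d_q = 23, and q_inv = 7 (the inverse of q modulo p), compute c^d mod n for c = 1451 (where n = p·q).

m₁ = c^(d_p) mod p: c ≡ 2 (mod 23), and 2^13 mod 23 = 4.
m₂ = c^(d_q) mod q: c ≡ 29 (mod 79), and 29^23 mod 79 = 37.
h = q_inv·(m₁ − m₂) mod p = 7·(4 − 37) mod 23 = 22.
m = m₂ + h·q = 37 + 22·79 = 1775.

1775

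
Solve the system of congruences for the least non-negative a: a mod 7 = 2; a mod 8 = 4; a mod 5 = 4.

From a ≡ 2 (mod 7) write a = 2 + 7t. Substituting into a ≡ 4 (mod 8) gives 7t ≡ 2 (mod 8), and since 7⁻¹ ≡ 7 (mod 8), t ≡ 6. Hence a ≡ 2 + 7·6 = 44 (mod 56).
From a ≡ 44 (mod 56) write a = 44 + 56t. Substituting into a ≡ 4 (mod 5) gives 56t ≡ 0 (mod 5), and since 1⁻¹ ≡ 1 (mod 5), t ≡ 0. Hence a ≡ 44 + 56·0 = 44 (mod 280).

44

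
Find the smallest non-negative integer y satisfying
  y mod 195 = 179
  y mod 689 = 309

gcd(195, 689) = 13 and 13 | (309 − 179), so the pair is consistent; merging gives y ≡ 7199 (mod 10335), where 10335 = lcm(195, 689).
The solution is unique modulo lcm(195, 689) = 10335.

7199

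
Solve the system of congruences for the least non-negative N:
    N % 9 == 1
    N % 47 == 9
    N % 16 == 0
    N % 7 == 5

42544

The moduli are pairwise coprime; M = 9·47·16·7 = 47376.
M/9 = 5264; 5264 ≡ 8 (mod 9); 8·8 ≡ 1, so inverse 8.
M/47 = 1008; 1008 ≡ 21 (mod 47); 21·9 ≡ 1, so inverse 9.
M/16 = 2961; 2961 ≡ 1 (mod 16), inverse 1.
M/7 = 6768; 6768 ≡ 6 (mod 7); 6·6 ≡ 1, so inverse 6.
N ≡ 1·5264·8 + 9·1008·9 + 0·2961·1 + 5·6768·6 = 326800.
326800 mod 47376 = 42544.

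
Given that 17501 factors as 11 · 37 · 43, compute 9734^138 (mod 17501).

10814

Mod 11: 9734 ≡ 10; by Fermat, exponent reduces to 138 mod 10 = 8; 10^8 ≡ 1 (mod 11).
Mod 37: 9734 ≡ 3; by Fermat, exponent reduces to 138 mod 36 = 30; 3^30 ≡ 10 (mod 37).
Mod 43: 9734 ≡ 16; by Fermat, exponent reduces to 138 mod 42 = 12; 16^12 ≡ 21 (mod 43).
Combine by CRT: x ≡ 1 (mod 11), x ≡ 10 (mod 37), x ≡ 21 (mod 43) ⇒ x ≡ 10814 (mod 17501).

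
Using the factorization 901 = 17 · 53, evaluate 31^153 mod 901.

Mod 17: 31 ≡ 14; by Fermat, exponent reduces to 153 mod 16 = 9; 14^9 ≡ 3 (mod 17).
Mod 53: 31 ≡ 31; by Fermat, exponent reduces to 153 mod 52 = 49; 31^49 ≡ 32 (mod 53).
Combine by CRT: x ≡ 3 (mod 17), x ≡ 32 (mod 53) ⇒ x ≡ 615 (mod 901).

615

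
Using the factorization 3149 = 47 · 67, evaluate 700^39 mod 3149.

Mod 47: 700 ≡ 42; 42^39 ≡ 17 (mod 47).
Mod 67: 700 ≡ 30; 30^39 ≡ 66 (mod 67).
Combine by CRT: x ≡ 17 (mod 47), x ≡ 66 (mod 67) ⇒ x ≡ 1004 (mod 3149).

1004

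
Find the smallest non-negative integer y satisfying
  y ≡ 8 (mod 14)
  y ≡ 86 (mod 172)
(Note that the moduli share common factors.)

Combine the congruences pairwise.
gcd(14, 172) = 2 and 2 | (86 − 8), so the pair is consistent; merging gives y ≡ 946 (mod 1204), where 1204 = lcm(14, 172).
The solution is unique modulo lcm(14, 172) = 1204.

946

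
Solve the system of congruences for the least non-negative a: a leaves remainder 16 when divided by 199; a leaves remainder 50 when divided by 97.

12951

From a ≡ 16 (mod 199) write a = 16 + 199t. Substituting into a ≡ 50 (mod 97) gives 199t ≡ 34 (mod 97), and since 5⁻¹ ≡ 39 (mod 97), t ≡ 65. Hence a ≡ 16 + 199·65 = 12951 (mod 19303).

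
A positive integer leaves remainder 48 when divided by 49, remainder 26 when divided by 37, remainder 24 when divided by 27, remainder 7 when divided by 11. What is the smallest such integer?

The moduli are pairwise coprime; N = 49·37·27·11 = 538461.
N/49 = 10989; 10989 ≡ 13 (mod 49); 13·34 ≡ 1, so inverse 34.
N/37 = 14553; 14553 ≡ 12 (mod 37); 12·34 ≡ 1, so inverse 34.
N/27 = 19943; 19943 ≡ 17 (mod 27); 17·8 ≡ 1, so inverse 8.
N/11 = 48951; 48951 ≡ 1 (mod 11), inverse 1.
m ≡ 48·10989·34 + 26·14553·34 + 24·19943·8 + 7·48951·1 = 34970613.
34970613 mod 538461 = 509109.

509109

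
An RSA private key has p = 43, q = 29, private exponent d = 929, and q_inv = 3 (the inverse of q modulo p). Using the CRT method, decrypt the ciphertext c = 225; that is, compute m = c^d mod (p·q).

1057

d_p = d mod (p−1) = 929 mod 42 = 5; d_q = d mod (q−1) = 5.
m₁ = c^(d_p) mod p: c ≡ 10 (mod 43), and 10^5 mod 43 = 25.
m₂ = c^(d_q) mod q: c ≡ 22 (mod 29), and 22^5 mod 29 = 13.
h = q_inv·(m₁ − m₂) mod p = 3·(25 − 13) mod 43 = 36.
m = m₂ + h·q = 13 + 36·29 = 1057.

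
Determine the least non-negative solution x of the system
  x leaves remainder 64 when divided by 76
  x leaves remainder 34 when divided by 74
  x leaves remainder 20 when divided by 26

1736

gcd(76, 74) = 2 and 2 | (34 − 64), so the pair is consistent; merging gives x ≡ 1736 (mod 2812), where 2812 = lcm(76, 74).
gcd(2812, 26) = 2 and 2 | (20 − 1736), so the pair is consistent; merging gives x ≡ 1736 (mod 36556), where 36556 = lcm(2812, 26).
The solution is unique modulo lcm(76, 74, 26) = 36556.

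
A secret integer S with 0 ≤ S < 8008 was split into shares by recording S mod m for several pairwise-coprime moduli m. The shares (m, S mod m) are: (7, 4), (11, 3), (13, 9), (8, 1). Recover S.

The moduli are pairwise coprime; N = 7·11·13·8 = 8008.
N/7 = 1144; 1144 ≡ 3 (mod 7); 3·5 ≡ 1, so inverse 5.
N/11 = 728; 728 ≡ 2 (mod 11); 2·6 ≡ 1, so inverse 6.
N/13 = 616; 616 ≡ 5 (mod 13); 5·8 ≡ 1, so inverse 8.
N/8 = 1001; 1001 ≡ 1 (mod 8), inverse 1.
S ≡ 4·1144·5 + 3·728·6 + 9·616·8 + 1·1001·1 = 81337.
81337 mod 8008 = 1257.

1257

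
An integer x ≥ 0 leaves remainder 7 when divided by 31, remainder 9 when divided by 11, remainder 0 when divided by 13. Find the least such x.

2704

From x ≡ 7 (mod 31) write x = 7 + 31t. Substituting into x ≡ 9 (mod 11) gives 31t ≡ 2 (mod 11), and since 9⁻¹ ≡ 5 (mod 11), t ≡ 10. Hence x ≡ 7 + 31·10 = 317 (mod 341).
From x ≡ 317 (mod 341) write x = 317 + 341t. Substituting into x ≡ 0 (mod 13) gives 341t ≡ 8 (mod 13), and since 3⁻¹ ≡ 9 (mod 13), t ≡ 7. Hence x ≡ 317 + 341·7 = 2704 (mod 4433).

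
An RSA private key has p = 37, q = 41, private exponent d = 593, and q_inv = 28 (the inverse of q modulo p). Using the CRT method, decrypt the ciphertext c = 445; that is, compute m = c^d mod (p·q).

926

d_p = d mod (p−1) = 593 mod 36 = 17; d_q = d mod (q−1) = 33.
m₁ = c^(d_p) mod p: c ≡ 1 (mod 37), and 1^17 mod 37 = 1.
m₂ = c^(d_q) mod q: c ≡ 35 (mod 41), and 35^33 mod 41 = 24.
h = q_inv·(m₁ − m₂) mod p = 28·(1 − 24) mod 37 = 22.
m = m₂ + h·q = 24 + 22·41 = 926.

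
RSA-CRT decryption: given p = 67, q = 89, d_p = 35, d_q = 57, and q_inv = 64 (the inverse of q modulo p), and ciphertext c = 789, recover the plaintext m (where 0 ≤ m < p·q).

3192

m₁ = c^(d_p) mod p: c ≡ 52 (mod 67), and 52^35 mod 67 = 43.
m₂ = c^(d_q) mod q: c ≡ 77 (mod 89), and 77^57 mod 89 = 77.
h = q_inv·(m₁ − m₂) mod p = 64·(43 − 77) mod 67 = 35.
m = m₂ + h·q = 77 + 35·89 = 3192.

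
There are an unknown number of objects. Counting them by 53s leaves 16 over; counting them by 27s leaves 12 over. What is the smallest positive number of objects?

From N ≡ 16 (mod 53) write N = 16 + 53t. Substituting into N ≡ 12 (mod 27) gives 53t ≡ 23 (mod 27), and since 26⁻¹ ≡ 26 (mod 27), t ≡ 4. Hence N ≡ 16 + 53·4 = 228 (mod 1431).

228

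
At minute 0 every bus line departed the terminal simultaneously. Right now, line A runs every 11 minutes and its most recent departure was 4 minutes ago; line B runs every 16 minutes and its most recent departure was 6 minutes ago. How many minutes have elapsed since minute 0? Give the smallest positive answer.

70

From t ≡ 4 (mod 11) write t = 4 + 11s. Substituting into t ≡ 6 (mod 16) gives 11s ≡ 2 (mod 16), and since 11⁻¹ ≡ 3 (mod 16), s ≡ 6. Hence t ≡ 4 + 11·6 = 70 (mod 176).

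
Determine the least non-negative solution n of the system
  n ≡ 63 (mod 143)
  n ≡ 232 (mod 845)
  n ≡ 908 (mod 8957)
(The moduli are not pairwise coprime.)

gcd(143, 845) = 13 and 13 | (232 − 63), so the pair is consistent; merging gives n ≡ 1922 (mod 9295), where 9295 = lcm(143, 845).
gcd(9295, 8957) = 169 and 169 | (908 − 1922), so the pair is consistent; merging gives n ≡ 466672 (mod 492635), where 492635 = lcm(9295, 8957).
The solution is unique modulo lcm(143, 845, 8957) = 492635.

466672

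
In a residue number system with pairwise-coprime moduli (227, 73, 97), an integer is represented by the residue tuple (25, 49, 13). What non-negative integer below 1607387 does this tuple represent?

216129

The moduli are pairwise coprime; N = 227·73·97 = 1607387.
N/227 = 7081; 7081 ≡ 44 (mod 227); 44·129 ≡ 1, so inverse 129.
N/73 = 22019; 22019 ≡ 46 (mod 73); 46·27 ≡ 1, so inverse 27.
N/97 = 16571; 16571 ≡ 81 (mod 97); 81·6 ≡ 1, so inverse 6.
x ≡ 25·7081·129 + 49·22019·27 + 13·16571·6 = 53259900.
53259900 mod 1607387 = 216129.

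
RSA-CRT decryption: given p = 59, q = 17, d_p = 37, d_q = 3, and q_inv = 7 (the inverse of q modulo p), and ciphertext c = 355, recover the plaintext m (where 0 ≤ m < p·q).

60

m₁ = c^(d_p) mod p: c ≡ 1 (mod 59), and 1^37 mod 59 = 1.
m₂ = c^(d_q) mod q: c ≡ 15 (mod 17), and 15^3 mod 17 = 9.
h = q_inv·(m₁ − m₂) mod p = 7·(1 − 9) mod 59 = 3.
m = m₂ + h·q = 9 + 3·17 = 60.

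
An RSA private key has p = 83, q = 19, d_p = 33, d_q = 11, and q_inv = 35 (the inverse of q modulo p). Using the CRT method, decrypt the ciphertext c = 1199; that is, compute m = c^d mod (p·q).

m₁ = c^(d_p) mod p: c ≡ 37 (mod 83), and 37^33 mod 83 = 16.
m₂ = c^(d_q) mod q: c ≡ 2 (mod 19), and 2^11 mod 19 = 15.
h = q_inv·(m₁ − m₂) mod p = 35·(16 − 15) mod 83 = 35.
m = m₂ + h·q = 15 + 35·19 = 680.

680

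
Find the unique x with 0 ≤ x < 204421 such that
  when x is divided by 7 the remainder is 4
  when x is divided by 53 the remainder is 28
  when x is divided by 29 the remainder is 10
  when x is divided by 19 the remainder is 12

The moduli are pairwise coprime; N = 7·53·29·19 = 204421.
N/7 = 29203; 29203 ≡ 6 (mod 7); 6·6 ≡ 1, so inverse 6.
N/53 = 3857; 3857 ≡ 41 (mod 53); 41·22 ≡ 1, so inverse 22.
N/29 = 7049; 7049 ≡ 2 (mod 29); 2·15 ≡ 1, so inverse 15.
N/19 = 10759; 10759 ≡ 5 (mod 19); 5·4 ≡ 1, so inverse 4.
x ≡ 4·29203·6 + 28·3857·22 + 10·7049·15 + 12·10759·4 = 4650566.
4650566 mod 204421 = 153304.

153304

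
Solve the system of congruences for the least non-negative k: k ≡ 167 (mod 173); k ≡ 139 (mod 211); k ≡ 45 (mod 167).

From k ≡ 167 (mod 173) write k = 167 + 173t. Substituting into k ≡ 139 (mod 211) gives 173t ≡ 183 (mod 211), and since 173⁻¹ ≡ 161 (mod 211), t ≡ 134. Hence k ≡ 167 + 173·134 = 23349 (mod 36503).
From k ≡ 23349 (mod 36503) write k = 23349 + 36503t. Substituting into k ≡ 45 (mod 167) gives 36503t ≡ 76 (mod 167), and since 97⁻¹ ≡ 31 (mod 167), t ≡ 18. Hence k ≡ 23349 + 36503·18 = 680403 (mod 6096001).

680403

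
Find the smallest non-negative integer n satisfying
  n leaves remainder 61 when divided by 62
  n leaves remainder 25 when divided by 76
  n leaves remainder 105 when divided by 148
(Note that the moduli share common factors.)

gcd(62, 76) = 2 and 2 | (25 − 61), so the pair is consistent; merging gives n ≡ 557 (mod 2356), where 2356 = lcm(62, 76).
gcd(2356, 148) = 4 and 4 | (105 − 557), so the pair is consistent; merging gives n ≡ 31185 (mod 87172), where 87172 = lcm(2356, 148).
The solution is unique modulo lcm(62, 76, 148) = 87172.

31185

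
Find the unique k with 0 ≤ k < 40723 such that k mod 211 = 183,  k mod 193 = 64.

From k ≡ 183 (mod 211) write k = 183 + 211t. Substituting into k ≡ 64 (mod 193) gives 211t ≡ 74 (mod 193), and since 18⁻¹ ≡ 118 (mod 193), t ≡ 47. Hence k ≡ 183 + 211·47 = 10100 (mod 40723).

10100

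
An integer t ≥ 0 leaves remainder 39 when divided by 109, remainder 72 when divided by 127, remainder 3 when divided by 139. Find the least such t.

The moduli are pairwise coprime; N = 109·127·139 = 1924177.
N/109 = 17653; 17653 ≡ 104 (mod 109); 104·87 ≡ 1, so inverse 87.
N/127 = 15151; 15151 ≡ 38 (mod 127); 38·117 ≡ 1, so inverse 117.
N/139 = 13843; 13843 ≡ 82 (mod 139); 82·39 ≡ 1, so inverse 39.
t ≡ 39·17653·87 + 72·15151·117 + 3·13843·39 = 189148284.
189148284 mod 1924177 = 578938.

578938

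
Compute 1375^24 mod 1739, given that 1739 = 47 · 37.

482

Mod 47: 1375 ≡ 12; 12^24 ≡ 12 (mod 47).
Mod 37: 1375 ≡ 6; 6^24 ≡ 1 (mod 37).
Combine by CRT: x ≡ 12 (mod 47), x ≡ 1 (mod 37) ⇒ x ≡ 482 (mod 1739).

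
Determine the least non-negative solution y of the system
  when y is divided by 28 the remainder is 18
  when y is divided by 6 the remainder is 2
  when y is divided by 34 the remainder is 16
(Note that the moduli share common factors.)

Combine the congruences pairwise.
gcd(28, 6) = 2 and 2 | (2 − 18), so the pair is consistent; merging gives y ≡ 74 (mod 84), where 84 = lcm(28, 6).
gcd(84, 34) = 2 and 2 | (16 − 74), so the pair is consistent; merging gives y ≡ 662 (mod 1428), where 1428 = lcm(84, 34).
The solution is unique modulo lcm(28, 6, 34) = 1428.

662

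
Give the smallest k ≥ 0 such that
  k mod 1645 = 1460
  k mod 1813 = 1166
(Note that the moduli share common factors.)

323880

Combine the congruences pairwise.
gcd(1645, 1813) = 7 and 7 | (1166 − 1460), so the pair is consistent; merging gives k ≡ 323880 (mod 426055), where 426055 = lcm(1645, 1813).
The solution is unique modulo lcm(1645, 1813) = 426055.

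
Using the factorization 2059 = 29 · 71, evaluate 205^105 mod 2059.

1206

Mod 29: 205 ≡ 2; by Fermat, exponent reduces to 105 mod 28 = 21; 2^21 ≡ 17 (mod 29).
Mod 71: 205 ≡ 63; by Fermat, exponent reduces to 105 mod 70 = 35; 63^35 ≡ 70 (mod 71).
Combine by CRT: x ≡ 17 (mod 29), x ≡ 70 (mod 71) ⇒ x ≡ 1206 (mod 2059).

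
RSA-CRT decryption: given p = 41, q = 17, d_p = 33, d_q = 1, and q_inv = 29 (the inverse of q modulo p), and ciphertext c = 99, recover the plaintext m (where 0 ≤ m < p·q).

388

m₁ = c^(d_p) mod p: c ≡ 17 (mod 41), and 17^33 mod 41 = 19.
m₂ = c^(d_q) mod q: c ≡ 14 (mod 17), and 14^1 mod 17 = 14.
h = q_inv·(m₁ − m₂) mod p = 29·(19 − 14) mod 41 = 22.
m = m₂ + h·q = 14 + 22·17 = 388.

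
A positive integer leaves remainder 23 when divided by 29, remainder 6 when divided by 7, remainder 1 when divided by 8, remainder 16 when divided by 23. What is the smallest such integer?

545

The moduli are pairwise coprime; M = 29·7·8·23 = 37352.
M/29 = 1288; 1288 ≡ 12 (mod 29); 12·17 ≡ 1, so inverse 17.
M/7 = 5336; 5336 ≡ 2 (mod 7); 2·4 ≡ 1, so inverse 4.
M/8 = 4669; 4669 ≡ 5 (mod 8); 5·5 ≡ 1, so inverse 5.
M/23 = 1624; 1624 ≡ 14 (mod 23); 14·5 ≡ 1, so inverse 5.
n ≡ 23·1288·17 + 6·5336·4 + 1·4669·5 + 16·1624·5 = 784937.
784937 mod 37352 = 545.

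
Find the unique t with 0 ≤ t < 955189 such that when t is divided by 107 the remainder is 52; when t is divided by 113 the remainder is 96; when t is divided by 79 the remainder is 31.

636060

The moduli are pairwise coprime; N = 107·113·79 = 955189.
N/107 = 8927; 8927 ≡ 46 (mod 107); 46·7 ≡ 1, so inverse 7.
N/113 = 8453; 8453 ≡ 91 (mod 113); 91·77 ≡ 1, so inverse 77.
N/79 = 12091; 12091 ≡ 4 (mod 79); 4·20 ≡ 1, so inverse 20.
t ≡ 52·8927·7 + 96·8453·77 + 31·12091·20 = 73230424.
73230424 mod 955189 = 636060.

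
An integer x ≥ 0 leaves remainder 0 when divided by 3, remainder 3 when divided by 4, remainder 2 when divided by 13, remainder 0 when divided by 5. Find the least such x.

Combine the congruences pairwise.
From x ≡ 0 (mod 3) write x = 0 + 3t. Substituting into x ≡ 3 (mod 4) gives 3t ≡ 3 (mod 4), and since 3⁻¹ ≡ 3 (mod 4), t ≡ 1. Hence x ≡ 0 + 3·1 = 3 (mod 12).
From x ≡ 3 (mod 12) write x = 3 + 12t. Substituting into x ≡ 2 (mod 13) gives 12t ≡ 12 (mod 13), and since 12⁻¹ ≡ 12 (mod 13), t ≡ 1. Hence x ≡ 3 + 12·1 = 15 (mod 156).
From x ≡ 15 (mod 156) write x = 15 + 156t. Substituting into x ≡ 0 (mod 5) gives 156t ≡ 0 (mod 5), and since 1⁻¹ ≡ 1 (mod 5), t ≡ 0. Hence x ≡ 15 + 156·0 = 15 (mod 780).

15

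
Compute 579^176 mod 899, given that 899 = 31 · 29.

639

Mod 31: 579 ≡ 21; by Fermat, exponent reduces to 176 mod 30 = 26; 21^26 ≡ 19 (mod 31).
Mod 29: 579 ≡ 28; by Fermat, exponent reduces to 176 mod 28 = 8; 28^8 ≡ 1 (mod 29).
Combine by CRT: x ≡ 19 (mod 31), x ≡ 1 (mod 29) ⇒ x ≡ 639 (mod 899).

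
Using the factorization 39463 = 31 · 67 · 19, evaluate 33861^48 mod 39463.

Mod 31: 33861 ≡ 9; by Fermat, exponent reduces to 48 mod 30 = 18; 9^18 ≡ 16 (mod 31).
Mod 67: 33861 ≡ 26; 26^48 ≡ 59 (mod 67).
Mod 19: 33861 ≡ 3; by Fermat, exponent reduces to 48 mod 18 = 12; 3^12 ≡ 11 (mod 19).
Combine by CRT: x ≡ 16 (mod 31), x ≡ 59 (mod 67), x ≡ 11 (mod 19) ⇒ x ≡ 15268 (mod 39463).

15268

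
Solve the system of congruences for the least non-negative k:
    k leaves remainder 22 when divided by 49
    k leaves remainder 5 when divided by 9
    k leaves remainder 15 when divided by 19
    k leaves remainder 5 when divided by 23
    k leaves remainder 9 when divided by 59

The moduli are pairwise coprime; N = 49·9·19·23·59 = 11370303.
N/49 = 232047; 232047 ≡ 32 (mod 49); 32·23 ≡ 1, so inverse 23.
N/9 = 1263367; 1263367 ≡ 1 (mod 9), inverse 1.
N/19 = 598437; 598437 ≡ 13 (mod 19); 13·3 ≡ 1, so inverse 3.
N/23 = 494361; 494361 ≡ 22 (mod 23); 22·22 ≡ 1, so inverse 22.
N/59 = 192717; 192717 ≡ 23 (mod 59); 23·18 ≡ 1, so inverse 18.
k ≡ 22·232047·23 + 5·1263367·1 + 15·598437·3 + 5·494361·22 + 9·192717·18 = 236262146.
236262146 mod 11370303 = 8856086.

8856086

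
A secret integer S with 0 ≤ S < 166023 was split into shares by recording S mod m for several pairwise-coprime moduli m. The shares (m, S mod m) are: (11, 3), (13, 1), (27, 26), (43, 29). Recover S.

The moduli are pairwise coprime; N = 11·13·27·43 = 166023.
N/11 = 15093; 15093 ≡ 1 (mod 11), inverse 1.
N/13 = 12771; 12771 ≡ 5 (mod 13); 5·8 ≡ 1, so inverse 8.
N/27 = 6149; 6149 ≡ 20 (mod 27); 20·23 ≡ 1, so inverse 23.
N/43 = 3861; 3861 ≡ 34 (mod 43); 34·19 ≡ 1, so inverse 19.
S ≡ 3·15093·1 + 1·12771·8 + 26·6149·23 + 29·3861·19 = 5951960.
5951960 mod 166023 = 141155.

141155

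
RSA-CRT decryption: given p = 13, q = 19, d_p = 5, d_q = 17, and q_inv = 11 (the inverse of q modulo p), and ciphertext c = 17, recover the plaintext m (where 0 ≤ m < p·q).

218

m₁ = c^(d_p) mod p: c ≡ 4 (mod 13), and 4^5 mod 13 = 10.
m₂ = c^(d_q) mod q: c ≡ 17 (mod 19), and 17^17 mod 19 = 9.
h = q_inv·(m₁ − m₂) mod p = 11·(10 − 9) mod 13 = 11.
m = m₂ + h·q = 9 + 11·19 = 218.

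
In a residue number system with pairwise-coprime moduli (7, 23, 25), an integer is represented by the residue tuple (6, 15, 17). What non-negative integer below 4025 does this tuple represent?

4017

The moduli are pairwise coprime; N = 7·23·25 = 4025.
N/7 = 575; 575 ≡ 1 (mod 7), inverse 1.
N/23 = 175; 175 ≡ 14 (mod 23); 14·5 ≡ 1, so inverse 5.
N/25 = 161; 161 ≡ 11 (mod 25); 11·16 ≡ 1, so inverse 16.
x ≡ 6·575·1 + 15·175·5 + 17·161·16 = 60367.
60367 mod 4025 = 4017.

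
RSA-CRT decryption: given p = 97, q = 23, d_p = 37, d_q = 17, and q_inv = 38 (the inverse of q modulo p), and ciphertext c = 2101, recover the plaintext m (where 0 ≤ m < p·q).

1876

m₁ = c^(d_p) mod p: c ≡ 64 (mod 97), and 64^37 mod 97 = 33.
m₂ = c^(d_q) mod q: c ≡ 8 (mod 23), and 8^17 mod 23 = 13.
h = q_inv·(m₁ − m₂) mod p = 38·(33 − 13) mod 97 = 81.
m = m₂ + h·q = 13 + 81·23 = 1876.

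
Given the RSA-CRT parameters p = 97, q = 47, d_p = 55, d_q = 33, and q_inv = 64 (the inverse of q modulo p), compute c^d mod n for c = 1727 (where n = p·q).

2577

m₁ = c^(d_p) mod p: c ≡ 78 (mod 97), and 78^55 mod 97 = 55.
m₂ = c^(d_q) mod q: c ≡ 35 (mod 47), and 35^33 mod 47 = 39.
h = q_inv·(m₁ − m₂) mod p = 64·(55 − 39) mod 97 = 54.
m = m₂ + h·q = 39 + 54·47 = 2577.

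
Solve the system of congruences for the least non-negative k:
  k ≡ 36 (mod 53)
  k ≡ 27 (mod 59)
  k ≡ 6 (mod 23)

The moduli are pairwise coprime; N = 53·59·23 = 71921.
N/53 = 1357; 1357 ≡ 32 (mod 53); 32·5 ≡ 1, so inverse 5.
N/59 = 1219; 1219 ≡ 39 (mod 59); 39·56 ≡ 1, so inverse 56.
N/23 = 3127; 3127 ≡ 22 (mod 23); 22·22 ≡ 1, so inverse 22.
k ≡ 36·1357·5 + 27·1219·56 + 6·3127·22 = 2500152.
2500152 mod 71921 = 54838.

54838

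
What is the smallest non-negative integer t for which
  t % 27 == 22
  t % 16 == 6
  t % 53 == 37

15142

The moduli are pairwise coprime; N = 27·16·53 = 22896.
N/27 = 848; 848 ≡ 11 (mod 27); 11·5 ≡ 1, so inverse 5.
N/16 = 1431; 1431 ≡ 7 (mod 16); 7·7 ≡ 1, so inverse 7.
N/53 = 432; 432 ≡ 8 (mod 53); 8·20 ≡ 1, so inverse 20.
t ≡ 22·848·5 + 6·1431·7 + 37·432·20 = 473062.
473062 mod 22896 = 15142.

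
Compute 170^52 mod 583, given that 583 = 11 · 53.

Mod 11: 170 ≡ 5; by Fermat, exponent reduces to 52 mod 10 = 2; 5^2 ≡ 3 (mod 11).
Mod 53: 170 ≡ 11; since 52 | 52, by Fermat 11^52 ≡ 1 (mod 53).
Combine by CRT: x ≡ 3 (mod 11), x ≡ 1 (mod 53) ⇒ x ≡ 531 (mod 583).

531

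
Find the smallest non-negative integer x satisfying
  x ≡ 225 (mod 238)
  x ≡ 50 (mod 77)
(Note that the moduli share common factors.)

Combine the congruences pairwise.
gcd(238, 77) = 7 and 7 | (50 − 225), so the pair is consistent; merging gives x ≡ 2129 (mod 2618), where 2618 = lcm(238, 77).
The solution is unique modulo lcm(238, 77) = 2618.

2129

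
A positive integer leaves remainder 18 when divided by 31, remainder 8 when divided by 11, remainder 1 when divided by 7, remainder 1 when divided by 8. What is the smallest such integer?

15177

From m ≡ 18 (mod 31) write m = 18 + 31t. Substituting into m ≡ 8 (mod 11) gives 31t ≡ 1 (mod 11), and since 9⁻¹ ≡ 5 (mod 11), t ≡ 5. Hence m ≡ 18 + 31·5 = 173 (mod 341).
From m ≡ 173 (mod 341) write m = 173 + 341t. Substituting into m ≡ 1 (mod 7) gives 341t ≡ 3 (mod 7), and since 5⁻¹ ≡ 3 (mod 7), t ≡ 2. Hence m ≡ 173 + 341·2 = 855 (mod 2387).
From m ≡ 855 (mod 2387) write m = 855 + 2387t. Substituting into m ≡ 1 (mod 8) gives 2387t ≡ 2 (mod 8), and since 3⁻¹ ≡ 3 (mod 8), t ≡ 6. Hence m ≡ 855 + 2387·6 = 15177 (mod 19096).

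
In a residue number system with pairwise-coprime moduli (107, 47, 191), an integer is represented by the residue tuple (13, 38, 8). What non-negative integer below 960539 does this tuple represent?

334067

From x ≡ 13 (mod 107) write x = 13 + 107t. Substituting into x ≡ 38 (mod 47) gives 107t ≡ 25 (mod 47), and since 13⁻¹ ≡ 29 (mod 47), t ≡ 20. Hence x ≡ 13 + 107·20 = 2153 (mod 5029).
From x ≡ 2153 (mod 5029) write x = 2153 + 5029t. Substituting into x ≡ 8 (mod 191) gives 5029t ≡ 147 (mod 191), and since 63⁻¹ ≡ 94 (mod 191), t ≡ 66. Hence x ≡ 2153 + 5029·66 = 334067 (mod 960539).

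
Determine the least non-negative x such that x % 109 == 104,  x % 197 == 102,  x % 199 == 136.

1643279

The moduli are pairwise coprime; N = 109·197·199 = 4273127.
N/109 = 39203; 39203 ≡ 72 (mod 109); 72·53 ≡ 1, so inverse 53.
N/197 = 21691; 21691 ≡ 21 (mod 197); 21·122 ≡ 1, so inverse 122.
N/199 = 21473; 21473 ≡ 180 (mod 199); 180·178 ≡ 1, so inverse 178.
x ≡ 104·39203·53 + 102·21691·122 + 136·21473·178 = 1005828124.
1005828124 mod 4273127 = 1643279.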